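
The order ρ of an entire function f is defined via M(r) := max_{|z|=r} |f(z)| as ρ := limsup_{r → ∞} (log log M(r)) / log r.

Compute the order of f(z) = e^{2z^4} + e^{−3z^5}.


Each summand is entire of order 4 and 5 respectively (as in the single-exponential case). The order of a sum is at most the max of the orders, so ρ ≤ 5. For the lower bound: on |z|=r choose arg z so that -3z^5 is real positive; then |e^{-3z^5}| = e^{3r^5} while |e^{2z^4}| ≤ e^{2r^4} = o(e^{3r^5}). So |f| ≥ e^{3r^5}(1 − o(1)) and ρ ≥ 5. Hence ρ = max(4, 5) = 5.
Therefore ρ = 5.

Order ρ = 5.


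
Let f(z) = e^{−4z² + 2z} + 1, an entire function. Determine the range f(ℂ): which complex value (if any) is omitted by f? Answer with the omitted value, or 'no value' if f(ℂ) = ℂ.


Little Picard bounds the complement of f(ℂ) to at most one point.
The exponent g(z) = −4z² + 2z is a nonconstant polynomial, hence surjective onto ℂ. So e^{g(z)} takes every value in {e^w : w ∈ ℂ} = ℂ ∖ {0}. Adding 1 shifts the range to ℂ ∖ {1}. f omits exactly 1.

Omitted value: 1.


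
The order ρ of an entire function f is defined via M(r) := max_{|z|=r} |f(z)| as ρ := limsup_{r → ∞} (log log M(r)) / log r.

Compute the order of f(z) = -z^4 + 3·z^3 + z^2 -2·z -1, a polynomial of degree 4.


|f(z)| ≤ Σ|c_k|·r^k = O(r^4) as r → ∞. Polynomial growth is O(e^{r^ε}) for every ε > 0 (since r^4/e^{r^ε} → 0), so ρ ≤ ε for all ε > 0, i.e. ρ = 0. Every nonconstant polynomial has order 0.
Therefore ρ = 0.

Order ρ = 0.


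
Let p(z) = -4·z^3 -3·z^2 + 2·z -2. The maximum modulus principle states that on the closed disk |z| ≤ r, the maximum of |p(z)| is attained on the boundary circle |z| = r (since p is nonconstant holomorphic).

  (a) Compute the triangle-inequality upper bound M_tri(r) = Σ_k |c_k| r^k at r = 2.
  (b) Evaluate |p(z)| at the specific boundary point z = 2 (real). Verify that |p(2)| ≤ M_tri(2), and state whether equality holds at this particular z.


Coefficients: c_0 = -2, c_1 = 2, c_2 = -3, c_3 = -4. Radius r = 2.
Part (a). Triangle bound: M_tri(r) = Σ_k |c_k| r^k
  = |-2|·2^0 + |2|·2^1 + |-3|·2^2 + |-4|·2^3
  = 2 + 4 + 12 + 32 = 50.
This bounds M(r) := max_{|z|=r} |p(z)| from above; equality holds iff all terms c_k z^k can be made to align in phase at a single z on |z|=r.
Part (b). At z = 2 (real, on the circle |z| = r):
  p(2) = (-2)·2^0 + (2)·2^1 + (-3)·2^2 + (-4)·2^3 = -42.
  |p(2)| = 42.
Check: |p(2)| = 42 ≤ 50 = M_tri(2). ✓ Equality does not hold at z = 2 (the coefficients have mixed signs, so the terms do not all align in phase there).

M_tri(2) = 50; |p(2)| = 42; equality at z=2: no.


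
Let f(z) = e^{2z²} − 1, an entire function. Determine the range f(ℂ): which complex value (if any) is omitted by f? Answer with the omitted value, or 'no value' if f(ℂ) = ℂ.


Little Picard bounds the complement of f(ℂ) to at most one point.
The exponent g(z) = 2z² is a nonconstant polynomial, hence surjective onto ℂ. So e^{g(z)} takes every value in {e^w : w ∈ ℂ} = ℂ ∖ {0}. Adding -1 shifts the range to ℂ ∖ {-1}. f omits exactly -1.

Omitted value: -1.


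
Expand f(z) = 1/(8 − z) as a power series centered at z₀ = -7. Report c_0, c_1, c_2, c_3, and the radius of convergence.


Let w = z − z₀, so z = z₀ + w.
Then 8 − z = 8 − (z₀ + w) = (8 − z₀) − w = 15 − w.
f(z) = 1/(15 − w) = (1/(15)) · 1/(1 − w/(15)) = Σ_{n≥0} w^n / (15)^(n+1).
So c_n = 1/(15)^(n+1):
  c_0 = 1/(15)^1 = 1/15.
  c_1 = 1/(15)^2 = 1/225.
  c_2 = 1/(15)^3 = 1/3375.
  c_3 = 1/(15)^4 = 1/50625.
The series is valid for |w/d| < 1, i.e. |z − z₀| < |d|.
Radius of convergence: R = |8 − z₀| = |15| = 15 (distance from z₀ to the singularity z = 8).

c_0 = 1/15, c_1 = 1/225, c_2 = 1/3375, c_3 = 1/50625; R = 15.


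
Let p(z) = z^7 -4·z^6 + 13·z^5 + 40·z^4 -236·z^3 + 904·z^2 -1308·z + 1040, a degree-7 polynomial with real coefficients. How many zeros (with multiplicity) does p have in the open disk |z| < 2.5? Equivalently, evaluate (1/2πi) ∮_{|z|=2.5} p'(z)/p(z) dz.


The zeros of p are: (1 + 3i), (1 - 3i), (2 + 3i), (2 - 3i), -4, (1 + 1i), (1 - 1i).
Their magnitudes are: 3.162, 3.162, 3.606, 3.606, 4, 1.414, 1.414.
Zeros with |z| < R = 2.5: (1 + 1i), (1 - 1i).
Count = 2.
By the argument principle, (1/2πi) ∮_{|z|=R} p'(z)/p(z) dz equals exactly this count.

Number of zeros inside |z| < 2.5: 2.


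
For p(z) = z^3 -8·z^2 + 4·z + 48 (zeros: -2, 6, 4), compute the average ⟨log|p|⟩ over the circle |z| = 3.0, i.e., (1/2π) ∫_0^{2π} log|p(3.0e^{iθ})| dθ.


Zeros: -2, 4, 6; r = 3.0.
Inside |z| < r: -2. Outside (|z| ≥ r): 4, 6.
p(0) = 48, so log|p(0)| = log(48) = 3.8712.
Apply Jensen: I(r) = log|p(0)| + Σ_k log(r/|z_k|), summed over zeros inside |z| < r.
  log(r/|z_k|) for z_k = -2: log(3.0/2) = 0.4055
  Outside zeros (4, 6) contribute nothing to the Jensen sum.
Sum over inside zeros: 0.4055.
I(r) = log|p(0)| + (inside sum) = 3.8712 + 0.4055 = 4.2767.
Note: since some zeros are outside |z| ≤ r, the simplified n·log(r) form does NOT apply — only the inside zeros contribute.

I(r) ≈ 4.2767.


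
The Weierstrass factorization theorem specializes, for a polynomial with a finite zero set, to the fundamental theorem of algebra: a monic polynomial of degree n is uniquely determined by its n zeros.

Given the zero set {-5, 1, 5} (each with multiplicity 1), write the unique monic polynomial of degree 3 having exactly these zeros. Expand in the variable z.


The polynomial is p(z) = ∏_{α ∈ S} (z − α), where S = {-5, 1, 5}.
Expanding the product yields: p(z) = z^3 -z^2 -25·z + 25.
The resulting polynomial has degree 3 and real coefficients as required.

p(z) = z^3 -z^2 -25·z + 25.


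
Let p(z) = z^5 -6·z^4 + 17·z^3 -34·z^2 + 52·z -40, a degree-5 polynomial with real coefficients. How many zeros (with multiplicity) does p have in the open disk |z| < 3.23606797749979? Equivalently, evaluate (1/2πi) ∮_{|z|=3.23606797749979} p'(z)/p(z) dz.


The zeros of p are: 2, (2 + 1i), (2 - 1i), (0 + 2i), (0 - 2i).
Their magnitudes are: 2, 2.236, 2.236, 2, 2.
Zeros with |z| < R = 3.23606797749979: 2, (2 + 1i), (2 - 1i), (0 + 2i), (0 - 2i).
Count = 5.
By the argument principle, (1/2πi) ∮_{|z|=R} p'(z)/p(z) dz equals exactly this count.

Number of zeros inside |z| < 3.23606797749979: 5.


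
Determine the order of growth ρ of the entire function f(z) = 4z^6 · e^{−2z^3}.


M(r) = max_{|z|=r} |4|·|z|^6·|e^{−2z^3}| = 4·r^6 · e^{2r^3} (the factors attain their maxima compatibly on |z|=r). Then log M(r) = log 4 + 6·log r + 2r^3, dominated by the last term, so log log M(r) ~ 3·log r. The polynomial factor 4z^6 contributes only a log r term and does not affect the order. ρ = 3.
Therefore ρ = 3.

Order ρ = 3.


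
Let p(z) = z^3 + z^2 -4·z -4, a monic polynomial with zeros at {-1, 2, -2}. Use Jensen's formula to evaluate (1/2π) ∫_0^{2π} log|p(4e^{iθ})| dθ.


Zeros: -2, -1, 2; r = 4.
Inside |z| < r: -2, -1, 2. Outside (|z| ≥ r): ∅.
p(0) = -4, so log|p(0)| = log(4) = 1.3863.
Apply Jensen: I(r) = log|p(0)| + Σ_k log(r/|z_k|), summed over zeros inside |z| < r.
  log(r/|z_k|) for z_k = -1: log(4/1) = 1.3863
  log(r/|z_k|) for z_k = 2: log(4/2) = 0.6931
  log(r/|z_k|) for z_k = -2: log(4/2) = 0.6931
Sum over inside zeros: 2.7726.
I(r) = log|p(0)| + (inside sum) = 1.3863 + 2.7726 = 4.1589.
Closed form (all zeros inside, monic): I(r) = n·log(r) = 3·log(4) = 4.1589. ✓

I(r) ≈ 4.1589.


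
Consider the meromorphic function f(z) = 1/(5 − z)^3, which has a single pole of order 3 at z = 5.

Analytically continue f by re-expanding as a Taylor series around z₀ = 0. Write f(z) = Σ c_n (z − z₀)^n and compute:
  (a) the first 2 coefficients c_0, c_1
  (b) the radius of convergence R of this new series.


Let w = z − z₀, so z = z₀ + w.
Then 5 − z = 5 − (z₀ + w) = (5 − z₀) − w = 5 − w.
f(z) = 1/(5 − w)^3 = (1/(5)^3) · (1 − w/(5))^{−3}.
By the binomial series (1−u)^{−3} = Σ_{n≥0} C(n+2, 2) u^n for |u|<1, with u = w/(5):
  c_n = C(n+2, 2) / (5)^(n+3).
  c_0 = 1/(5)^3 = 1/125.
  c_1 = 3/(5)^4 = 3/625.
The series is valid for |w/d| < 1, i.e. |z − z₀| < |d|.
Radius of convergence: R = |5 − z₀| = |5| = 5 (distance from z₀ to the singularity z = 5).

c_0 = 1/125, c_1 = 3/625; R = 5.


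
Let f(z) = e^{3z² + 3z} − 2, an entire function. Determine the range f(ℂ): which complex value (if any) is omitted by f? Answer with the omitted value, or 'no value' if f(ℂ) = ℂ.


Little Picard bounds the complement of f(ℂ) to at most one point.
The exponent g(z) = 3z² + 3z is a nonconstant polynomial, hence surjective onto ℂ. So e^{g(z)} takes every value in {e^w : w ∈ ℂ} = ℂ ∖ {0}. Adding -2 shifts the range to ℂ ∖ {-2}. f omits exactly -2.

Omitted value: -2.


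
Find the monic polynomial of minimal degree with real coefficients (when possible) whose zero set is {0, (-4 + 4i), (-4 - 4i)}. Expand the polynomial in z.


The polynomial is p(z) = ∏_{α ∈ S} (z − α), where S = {0, (-4 + 4i), (-4 - 4i)}.
Expanding the product yields: p(z) = z^3 + 8·z^2 + 32·z.
Note conjugate pairs combine to real quadratics: (z − (-4+4i))(z − (-4−4i)) = z² + 8z + 32.
The resulting polynomial has degree 3 and real coefficients as required.

p(z) = z^3 + 8·z^2 + 32·z.


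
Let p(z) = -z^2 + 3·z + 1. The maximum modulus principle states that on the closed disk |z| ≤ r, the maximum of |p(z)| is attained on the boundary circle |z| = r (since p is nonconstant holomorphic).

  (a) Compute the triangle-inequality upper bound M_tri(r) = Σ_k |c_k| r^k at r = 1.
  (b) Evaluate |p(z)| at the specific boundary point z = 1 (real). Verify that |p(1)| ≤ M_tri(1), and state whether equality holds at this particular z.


Coefficients: c_0 = 1, c_1 = 3, c_2 = -1. Radius r = 1.
Part (a). Triangle bound: M_tri(r) = Σ_k |c_k| r^k
  = |1|·1^0 + |3|·1^1 + |-1|·1^2
  = 1 + 3 + 1 = 5.
This bounds M(r) := max_{|z|=r} |p(z)| from above; equality holds iff all terms c_k z^k can be made to align in phase at a single z on |z|=r.
Part (b). At z = 1 (real, on the circle |z| = r):
  p(1) = (1)·1^0 + (3)·1^1 + (-1)·1^2 = 3.
  |p(1)| = 3.
Check: |p(1)| = 3 ≤ 5 = M_tri(1). ✓ Equality does not hold at z = 1 (the coefficients have mixed signs, so the terms do not all align in phase there).

M_tri(1) = 5; |p(1)| = 3; equality at z=1: no.


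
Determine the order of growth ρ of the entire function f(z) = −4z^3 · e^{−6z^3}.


M(r) = max_{|z|=r} |-4|·|z|^3·|e^{−6z^3}| = 4·r^3 · e^{6r^3} (the factors attain their maxima compatibly on |z|=r). Then log M(r) = log 4 + 3·log r + 6r^3, dominated by the last term, so log log M(r) ~ 3·log r. The polynomial factor -4z^3 contributes only a log r term and does not affect the order. ρ = 3.
Therefore ρ = 3.

Order ρ = 3.


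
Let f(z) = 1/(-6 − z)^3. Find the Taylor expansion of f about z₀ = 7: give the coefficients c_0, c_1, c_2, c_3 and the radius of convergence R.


Let w = z − z₀, so z = z₀ + w.
Then -6 − z = -6 − (z₀ + w) = (-6 − z₀) − w = -13 − w.
f(z) = 1/(-13 − w)^3 = (1/(-13)^3) · (1 − w/(-13))^{−3}.
By the binomial series (1−u)^{−3} = Σ_{n≥0} C(n+2, 2) u^n for |u|<1, with u = w/(-13):
  c_n = C(n+2, 2) / (-13)^(n+3).
  c_0 = 1/(-13)^3 = -1/2197.
  c_1 = 3/(-13)^4 = 3/28561.
  c_2 = 6/(-13)^5 = -6/371293.
  c_3 = 10/(-13)^6 = 10/4826809.
The series is valid for |w/d| < 1, i.e. |z − z₀| < |d|.
Radius of convergence: R = |-6 − z₀| = |-13| = 13 (distance from z₀ to the singularity z = -6).

c_0 = -1/2197, c_1 = 3/28561, c_2 = -6/371293, c_3 = 10/4826809; R = 13.


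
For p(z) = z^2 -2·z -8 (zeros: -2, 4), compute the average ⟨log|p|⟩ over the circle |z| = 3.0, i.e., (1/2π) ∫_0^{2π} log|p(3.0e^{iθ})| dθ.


Zeros: -2, 4; r = 3.0.
Inside |z| < r: -2. Outside (|z| ≥ r): 4.
p(0) = -8, so log|p(0)| = log(8) = 2.0794.
Apply Jensen: I(r) = log|p(0)| + Σ_k log(r/|z_k|), summed over zeros inside |z| < r.
  log(r/|z_k|) for z_k = -2: log(3.0/2) = 0.4055
  Outside zeros (4) contribute nothing to the Jensen sum.
Sum over inside zeros: 0.4055.
I(r) = log|p(0)| + (inside sum) = 2.0794 + 0.4055 = 2.4849.
Note: since some zeros are outside |z| ≤ r, the simplified n·log(r) form does NOT apply — only the inside zeros contribute.

I(r) ≈ 2.4849.


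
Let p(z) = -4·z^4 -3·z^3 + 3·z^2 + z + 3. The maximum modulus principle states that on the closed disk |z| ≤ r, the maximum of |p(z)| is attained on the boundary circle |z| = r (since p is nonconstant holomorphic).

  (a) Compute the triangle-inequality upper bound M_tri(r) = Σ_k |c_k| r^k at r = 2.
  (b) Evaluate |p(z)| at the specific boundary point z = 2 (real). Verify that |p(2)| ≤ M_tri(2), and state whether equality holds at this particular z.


Coefficients: c_0 = 3, c_1 = 1, c_2 = 3, c_3 = -3, c_4 = -4. Radius r = 2.
Part (a). Triangle bound: M_tri(r) = Σ_k |c_k| r^k
  = |3|·2^0 + |1|·2^1 + |3|·2^2 + |-3|·2^3 + |-4|·2^4
  = 3 + 2 + 12 + 24 + 64 = 105.
This bounds M(r) := max_{|z|=r} |p(z)| from above; equality holds iff all terms c_k z^k can be made to align in phase at a single z on |z|=r.
Part (b). At z = 2 (real, on the circle |z| = r):
  p(2) = (3)·2^0 + (1)·2^1 + (3)·2^2 + (-3)·2^3 + (-4)·2^4 = -71.
  |p(2)| = 71.
Check: |p(2)| = 71 ≤ 105 = M_tri(2). ✓ Equality does not hold at z = 2 (the coefficients have mixed signs, so the terms do not all align in phase there).

M_tri(2) = 105; |p(2)| = 71; equality at z=2: no.


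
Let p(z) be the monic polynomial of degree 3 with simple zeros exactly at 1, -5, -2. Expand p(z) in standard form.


The polynomial is p(z) = ∏_{α ∈ S} (z − α), where S = {1, -5, -2}.
Expanding the product yields: p(z) = z^3 + 6·z^2 + 3·z -10.
The resulting polynomial has degree 3 and real coefficients as required.

p(z) = z^3 + 6·z^2 + 3·z -10.


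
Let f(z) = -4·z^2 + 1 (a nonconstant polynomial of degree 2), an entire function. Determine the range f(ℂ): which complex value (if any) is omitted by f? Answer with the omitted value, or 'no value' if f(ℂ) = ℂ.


Little Picard bounds the complement of f(ℂ) to at most one point.
For every w ∈ ℂ, the equation p(z) − w = 0 is a nonconstant polynomial in z and hence has at least one root by the fundamental theorem of algebra. So p is surjective onto ℂ, omitting no value.

Omitted value: no value.


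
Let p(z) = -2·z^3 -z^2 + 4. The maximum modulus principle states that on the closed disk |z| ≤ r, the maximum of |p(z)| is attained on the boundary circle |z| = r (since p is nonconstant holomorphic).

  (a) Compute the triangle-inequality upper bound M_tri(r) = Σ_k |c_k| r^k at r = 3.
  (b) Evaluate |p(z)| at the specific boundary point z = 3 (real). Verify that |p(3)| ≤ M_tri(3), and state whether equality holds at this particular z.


Coefficients: c_0 = 4, c_1 = 0, c_2 = -1, c_3 = -2. Radius r = 3.
Part (a). Triangle bound: M_tri(r) = Σ_k |c_k| r^k
  = |4|·3^0 + |0|·3^1 + |-1|·3^2 + |-2|·3^3
  = 4 + 0 + 9 + 54 = 67.
This bounds M(r) := max_{|z|=r} |p(z)| from above; equality holds iff all terms c_k z^k can be made to align in phase at a single z on |z|=r.
Part (b). At z = 3 (real, on the circle |z| = r):
  p(3) = (4)·3^0 + (0)·3^1 + (-1)·3^2 + (-2)·3^3 = -59.
  |p(3)| = 59.
Check: |p(3)| = 59 ≤ 67 = M_tri(3). ✓ Equality does not hold at z = 3 (the coefficients have mixed signs, so the terms do not all align in phase there).

M_tri(3) = 67; |p(3)| = 59; equality at z=3: no.


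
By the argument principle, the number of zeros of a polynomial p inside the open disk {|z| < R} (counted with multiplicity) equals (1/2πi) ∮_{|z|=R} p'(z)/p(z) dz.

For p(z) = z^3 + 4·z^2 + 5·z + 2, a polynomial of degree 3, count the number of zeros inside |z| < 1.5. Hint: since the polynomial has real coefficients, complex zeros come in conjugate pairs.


The zeros of p are: -2, -1, -1.
Their magnitudes are: 2, 1, 1.
Zeros with |z| < R = 1.5: -1, -1.
Count = 2.
By the argument principle, (1/2πi) ∮_{|z|=R} p'(z)/p(z) dz equals exactly this count.

Number of zeros inside |z| < 1.5: 2.


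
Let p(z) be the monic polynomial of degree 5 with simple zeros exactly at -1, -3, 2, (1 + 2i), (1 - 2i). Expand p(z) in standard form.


The polynomial is p(z) = ∏_{α ∈ S} (z − α), where S = {-1, -3, 2, (1 + 2i), (1 - 2i)}.
Expanding the product yields: p(z) = z^5 -4·z^3 + 14·z^2 -13·z -30.
Note conjugate pairs combine to real quadratics: (z − (1+2i))(z − (1−2i)) = z² − 2z + 5.
The resulting polynomial has degree 5 and real coefficients as required.

p(z) = z^5 -4·z^3 + 14·z^2 -13·z -30.


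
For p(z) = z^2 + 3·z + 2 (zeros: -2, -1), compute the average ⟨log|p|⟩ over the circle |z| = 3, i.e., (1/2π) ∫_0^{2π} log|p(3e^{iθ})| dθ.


Zeros: -2, -1; r = 3.
Inside |z| < r: -2, -1. Outside (|z| ≥ r): ∅.
p(0) = 2, so log|p(0)| = log(2) = 0.6931.
Apply Jensen: I(r) = log|p(0)| + Σ_k log(r/|z_k|), summed over zeros inside |z| < r.
  log(r/|z_k|) for z_k = -2: log(3/2) = 0.4055
  log(r/|z_k|) for z_k = -1: log(3/1) = 1.0986
Sum over inside zeros: 1.5041.
I(r) = log|p(0)| + (inside sum) = 0.6931 + 1.5041 = 2.1972.
Closed form (all zeros inside, monic): I(r) = n·log(r) = 2·log(3) = 2.1972. ✓

I(r) ≈ 2.1972.


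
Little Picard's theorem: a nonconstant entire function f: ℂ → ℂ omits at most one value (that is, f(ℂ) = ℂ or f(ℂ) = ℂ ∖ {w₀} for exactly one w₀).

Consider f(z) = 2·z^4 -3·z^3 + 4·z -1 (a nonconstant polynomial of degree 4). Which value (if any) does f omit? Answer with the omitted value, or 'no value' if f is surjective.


Little Picard bounds the complement of f(ℂ) to at most one point.
For every w ∈ ℂ, the equation p(z) − w = 0 is a nonconstant polynomial in z and hence has at least one root by the fundamental theorem of algebra. So p is surjective onto ℂ, omitting no value.

Omitted value: no value.


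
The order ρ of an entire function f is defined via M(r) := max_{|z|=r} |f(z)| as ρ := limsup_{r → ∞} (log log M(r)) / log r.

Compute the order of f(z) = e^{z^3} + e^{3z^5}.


Each summand is entire of order 3 and 5 respectively (as in the single-exponential case). The order of a sum is at most the max of the orders, so ρ ≤ 5. For the lower bound: on |z|=r choose arg z so that 3z^5 is real positive; then |e^{3z^5}| = e^{3r^5} while |e^{1z^3}| ≤ e^{1r^3} = o(e^{3r^5}). So |f| ≥ e^{3r^5}(1 − o(1)) and ρ ≥ 5. Hence ρ = max(3, 5) = 5.
Therefore ρ = 5.

Order ρ = 5.


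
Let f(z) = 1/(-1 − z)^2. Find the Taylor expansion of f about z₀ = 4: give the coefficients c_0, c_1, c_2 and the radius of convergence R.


Let w = z − z₀, so z = z₀ + w.
Then -1 − z = -1 − (z₀ + w) = (-1 − z₀) − w = -5 − w.
f(z) = 1/(-5 − w)^2 = (1/(-5)^2) · (1 − w/(-5))^{−2}.
By the binomial series (1−u)^{−2} = Σ_{n≥0} C(n+1, 1) u^n for |u|<1, with u = w/(-5):
  c_n = C(n+1, 1) / (-5)^(n+2).
  c_0 = 1/(-5)^2 = 1/25.
  c_1 = 2/(-5)^3 = -2/125.
  c_2 = 3/(-5)^4 = 3/625.
The series is valid for |w/d| < 1, i.e. |z − z₀| < |d|.
Radius of convergence: R = |-1 − z₀| = |-5| = 5 (distance from z₀ to the singularity z = -1).

c_0 = 1/25, c_1 = -2/125, c_2 = 3/625; R = 5.


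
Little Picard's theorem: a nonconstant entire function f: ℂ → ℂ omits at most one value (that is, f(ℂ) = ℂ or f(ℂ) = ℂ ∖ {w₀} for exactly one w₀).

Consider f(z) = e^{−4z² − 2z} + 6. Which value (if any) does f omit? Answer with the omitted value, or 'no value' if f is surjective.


Little Picard bounds the complement of f(ℂ) to at most one point.
The exponent g(z) = −4z² − 2z is a nonconstant polynomial, hence surjective onto ℂ. So e^{g(z)} takes every value in {e^w : w ∈ ℂ} = ℂ ∖ {0}. Adding 6 shifts the range to ℂ ∖ {6}. f omits exactly 6.

Omitted value: 6.


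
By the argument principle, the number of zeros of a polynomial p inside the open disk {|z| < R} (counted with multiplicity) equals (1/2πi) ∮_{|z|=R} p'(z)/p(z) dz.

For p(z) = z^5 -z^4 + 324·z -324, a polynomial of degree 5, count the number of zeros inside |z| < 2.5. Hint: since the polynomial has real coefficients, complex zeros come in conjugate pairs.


The zeros of p are: (3 + 3i), (3 - 3i), (-3 + 3i), (-3 - 3i), 1.
Their magnitudes are: 4.243, 4.243, 4.243, 4.243, 1.
Zeros with |z| < R = 2.5: 1.
Count = 1.
By the argument principle, (1/2πi) ∮_{|z|=R} p'(z)/p(z) dz equals exactly this count.

Number of zeros inside |z| < 2.5: 1.


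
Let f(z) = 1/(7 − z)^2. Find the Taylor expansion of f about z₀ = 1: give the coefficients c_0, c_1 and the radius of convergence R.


Let w = z − z₀, so z = z₀ + w.
Then 7 − z = 7 − (z₀ + w) = (7 − z₀) − w = 6 − w.
f(z) = 1/(6 − w)^2 = (1/(6)^2) · (1 − w/(6))^{−2}.
By the binomial series (1−u)^{−2} = Σ_{n≥0} C(n+1, 1) u^n for |u|<1, with u = w/(6):
  c_n = C(n+1, 1) / (6)^(n+2).
  c_0 = 1/(6)^2 = 1/36.
  c_1 = 2/(6)^3 = 1/108.
The series is valid for |w/d| < 1, i.e. |z − z₀| < |d|.
Radius of convergence: R = |7 − z₀| = |6| = 6 (distance from z₀ to the singularity z = 7).

c_0 = 1/36, c_1 = 1/108; R = 6.


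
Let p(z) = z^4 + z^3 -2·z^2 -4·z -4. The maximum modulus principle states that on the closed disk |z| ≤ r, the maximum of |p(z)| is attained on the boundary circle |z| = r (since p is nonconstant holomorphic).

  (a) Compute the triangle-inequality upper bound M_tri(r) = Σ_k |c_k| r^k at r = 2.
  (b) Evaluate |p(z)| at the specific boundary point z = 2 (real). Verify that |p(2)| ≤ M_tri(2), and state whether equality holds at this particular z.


Coefficients: c_0 = -4, c_1 = -4, c_2 = -2, c_3 = 1, c_4 = 1. Radius r = 2.
Part (a). Triangle bound: M_tri(r) = Σ_k |c_k| r^k
  = |-4|·2^0 + |-4|·2^1 + |-2|·2^2 + |1|·2^3 + |1|·2^4
  = 4 + 8 + 8 + 8 + 16 = 44.
This bounds M(r) := max_{|z|=r} |p(z)| from above; equality holds iff all terms c_k z^k can be made to align in phase at a single z on |z|=r.
Part (b). At z = 2 (real, on the circle |z| = r):
  p(2) = (-4)·2^0 + (-4)·2^1 + (-2)·2^2 + (1)·2^3 + (1)·2^4 = 4.
  |p(2)| = 4.
Check: |p(2)| = 4 ≤ 44 = M_tri(2). ✓ Equality does not hold at z = 2 (the coefficients have mixed signs, so the terms do not all align in phase there).

M_tri(2) = 44; |p(2)| = 4; equality at z=2: no.


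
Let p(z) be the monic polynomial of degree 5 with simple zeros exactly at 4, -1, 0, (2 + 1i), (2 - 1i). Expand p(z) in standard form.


The polynomial is p(z) = ∏_{α ∈ S} (z − α), where S = {4, -1, 0, (2 + 1i), (2 - 1i)}.
Expanding the product yields: p(z) = z^5 -7·z^4 + 13·z^3 + z^2 -20·z.
Note conjugate pairs combine to real quadratics: (z − (2+1i))(z − (2−1i)) = z² − 4z + 5.
The resulting polynomial has degree 5 and real coefficients as required.

p(z) = z^5 -7·z^4 + 13·z^3 + z^2 -20·z.


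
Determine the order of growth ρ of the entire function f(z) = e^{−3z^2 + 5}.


|e^{−3z^2 + 5}| = e^{Re(-3·z^2) + 5} ≤ e^{3|z|^2 + 5} = e^{3r^2 + 5} on |z| = r, so ρ ≤ 2. Choosing z on |z|=r so that -3·z^2 is real positive (always possible by picking arg z appropriately) gives |f(z)| = e^{3r^2 + 5}, matching the bound. The additive constant 5 does not affect log log M(r) ~ 2·log r. Hence ρ = 2.
Therefore ρ = 2.

Order ρ = 2.


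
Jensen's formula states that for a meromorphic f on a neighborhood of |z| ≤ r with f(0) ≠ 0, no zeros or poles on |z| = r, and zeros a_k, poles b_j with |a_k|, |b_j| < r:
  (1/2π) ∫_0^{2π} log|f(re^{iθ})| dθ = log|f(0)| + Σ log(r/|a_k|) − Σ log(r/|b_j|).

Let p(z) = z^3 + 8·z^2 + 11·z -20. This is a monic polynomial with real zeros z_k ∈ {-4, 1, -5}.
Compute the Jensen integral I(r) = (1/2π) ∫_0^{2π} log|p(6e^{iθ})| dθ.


Zeros: -5, -4, 1; r = 6.
Inside |z| < r: -5, -4, 1. Outside (|z| ≥ r): ∅.
p(0) = -20, so log|p(0)| = log(20) = 2.9957.
Apply Jensen: I(r) = log|p(0)| + Σ_k log(r/|z_k|), summed over zeros inside |z| < r.
  log(r/|z_k|) for z_k = -4: log(6/4) = 0.4055
  log(r/|z_k|) for z_k = 1: log(6/1) = 1.7918
  log(r/|z_k|) for z_k = -5: log(6/5) = 0.1823
Sum over inside zeros: 2.3795.
I(r) = log|p(0)| + (inside sum) = 2.9957 + 2.3795 = 5.3753.
Closed form (all zeros inside, monic): I(r) = n·log(r) = 3·log(6) = 5.3753. ✓

I(r) ≈ 5.3753.


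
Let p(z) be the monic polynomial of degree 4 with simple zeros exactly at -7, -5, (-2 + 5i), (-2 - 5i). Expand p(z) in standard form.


The polynomial is p(z) = ∏_{α ∈ S} (z − α), where S = {-7, -5, (-2 + 5i), (-2 - 5i)}.
Expanding the product yields: p(z) = z^4 + 16·z^3 + 112·z^2 + 488·z + 1015.
Note conjugate pairs combine to real quadratics: (z − (-2+5i))(z − (-2−5i)) = z² + 4z + 29.
The resulting polynomial has degree 4 and real coefficients as required.

p(z) = z^4 + 16·z^3 + 112·z^2 + 488·z + 1015.


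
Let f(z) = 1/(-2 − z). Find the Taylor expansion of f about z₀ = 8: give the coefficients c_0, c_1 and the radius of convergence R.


Let w = z − z₀, so z = z₀ + w.
Then -2 − z = -2 − (z₀ + w) = (-2 − z₀) − w = -10 − w.
f(z) = 1/(-10 − w) = (1/(-10)) · 1/(1 − w/(-10)) = Σ_{n≥0} w^n / (-10)^(n+1).
So c_n = 1/(-10)^(n+1):
  c_0 = 1/(-10)^1 = -1/10.
  c_1 = 1/(-10)^2 = 1/100.
The series is valid for |w/d| < 1, i.e. |z − z₀| < |d|.
Radius of convergence: R = |-2 − z₀| = |-10| = 10 (distance from z₀ to the singularity z = -2).

c_0 = -1/10, c_1 = 1/100; R = 10.


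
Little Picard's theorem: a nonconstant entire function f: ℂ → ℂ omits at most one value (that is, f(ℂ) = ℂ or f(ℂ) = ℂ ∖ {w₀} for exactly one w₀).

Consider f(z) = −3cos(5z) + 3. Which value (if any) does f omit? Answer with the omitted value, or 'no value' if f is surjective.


Little Picard bounds the complement of f(ℂ) to at most one point.
cos is entire and surjective onto ℂ: for every w ∈ ℂ, cos(ζ) = w has a solution ζ ∈ ℂ (e.g., via the complex inverse arccos). With ζ = 5z this gives z = ζ/(5). Then -3·cos(5z) takes every value in -3·ℂ = ℂ, and adding 3 is a bijection of ℂ. So f is surjective and omits no value. (Note: only on the real line is cos bounded by [−1, 1].)

Omitted value: no value.


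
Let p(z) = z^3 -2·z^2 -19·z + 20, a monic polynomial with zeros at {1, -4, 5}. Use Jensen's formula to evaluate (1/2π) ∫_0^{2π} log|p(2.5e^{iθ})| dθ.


Zeros: -4, 1, 5; r = 2.5.
Inside |z| < r: 1. Outside (|z| ≥ r): -4, 5.
p(0) = 20, so log|p(0)| = log(20) = 2.9957.
Apply Jensen: I(r) = log|p(0)| + Σ_k log(r/|z_k|), summed over zeros inside |z| < r.
  log(r/|z_k|) for z_k = 1: log(2.5/1) = 0.9163
  Outside zeros (-4, 5) contribute nothing to the Jensen sum.
Sum over inside zeros: 0.9163.
I(r) = log|p(0)| + (inside sum) = 2.9957 + 0.9163 = 3.9120.
Note: since some zeros are outside |z| ≤ r, the simplified n·log(r) form does NOT apply — only the inside zeros contribute.

I(r) ≈ 3.9120.


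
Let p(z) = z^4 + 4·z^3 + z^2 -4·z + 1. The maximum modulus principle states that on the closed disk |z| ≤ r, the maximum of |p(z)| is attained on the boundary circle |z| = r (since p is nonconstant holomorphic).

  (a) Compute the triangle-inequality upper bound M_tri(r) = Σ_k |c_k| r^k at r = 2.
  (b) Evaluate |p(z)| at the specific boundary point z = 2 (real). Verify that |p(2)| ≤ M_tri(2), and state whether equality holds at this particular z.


Coefficients: c_0 = 1, c_1 = -4, c_2 = 1, c_3 = 4, c_4 = 1. Radius r = 2.
Part (a). Triangle bound: M_tri(r) = Σ_k |c_k| r^k
  = |1|·2^0 + |-4|·2^1 + |1|·2^2 + |4|·2^3 + |1|·2^4
  = 1 + 8 + 4 + 32 + 16 = 61.
This bounds M(r) := max_{|z|=r} |p(z)| from above; equality holds iff all terms c_k z^k can be made to align in phase at a single z on |z|=r.
Part (b). At z = 2 (real, on the circle |z| = r):
  p(2) = (1)·2^0 + (-4)·2^1 + (1)·2^2 + (4)·2^3 + (1)·2^4 = 45.
  |p(2)| = 45.
Check: |p(2)| = 45 ≤ 61 = M_tri(2). ✓ Equality does not hold at z = 2 (the coefficients have mixed signs, so the terms do not all align in phase there).

M_tri(2) = 61; |p(2)| = 45; equality at z=2: no.


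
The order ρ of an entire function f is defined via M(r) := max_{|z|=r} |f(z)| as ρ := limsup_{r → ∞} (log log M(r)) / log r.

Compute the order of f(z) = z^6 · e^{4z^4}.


M(r) = max_{|z|=r} |1|·|z|^6·|e^{4z^4}| = 1·r^6 · e^{4r^4} (the factors attain their maxima compatibly on |z|=r). Then log M(r) = log 1 + 6·log r + 4r^4, dominated by the last term, so log log M(r) ~ 4·log r. The polynomial factor 1z^6 contributes only a log r term and does not affect the order. ρ = 4.
Therefore ρ = 4.

Order ρ = 4.


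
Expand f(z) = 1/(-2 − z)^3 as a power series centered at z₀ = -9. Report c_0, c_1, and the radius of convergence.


Let w = z − z₀, so z = z₀ + w.
Then -2 − z = -2 − (z₀ + w) = (-2 − z₀) − w = 7 − w.
f(z) = 1/(7 − w)^3 = (1/(7)^3) · (1 − w/(7))^{−3}.
By the binomial series (1−u)^{−3} = Σ_{n≥0} C(n+2, 2) u^n for |u|<1, with u = w/(7):
  c_n = C(n+2, 2) / (7)^(n+3).
  c_0 = 1/(7)^3 = 1/343.
  c_1 = 3/(7)^4 = 3/2401.
The series is valid for |w/d| < 1, i.e. |z − z₀| < |d|.
Radius of convergence: R = |-2 − z₀| = |7| = 7 (distance from z₀ to the singularity z = -2).

c_0 = 1/343, c_1 = 3/2401; R = 7.


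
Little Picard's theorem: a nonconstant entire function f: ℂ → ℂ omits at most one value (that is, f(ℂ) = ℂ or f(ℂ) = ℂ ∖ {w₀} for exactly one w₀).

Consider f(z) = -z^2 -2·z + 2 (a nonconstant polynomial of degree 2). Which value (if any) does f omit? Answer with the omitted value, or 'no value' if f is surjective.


Little Picard bounds the complement of f(ℂ) to at most one point.
For every w ∈ ℂ, the equation p(z) − w = 0 is a nonconstant polynomial in z and hence has at least one root by the fundamental theorem of algebra. So p is surjective onto ℂ, omitting no value.

Omitted value: no value.


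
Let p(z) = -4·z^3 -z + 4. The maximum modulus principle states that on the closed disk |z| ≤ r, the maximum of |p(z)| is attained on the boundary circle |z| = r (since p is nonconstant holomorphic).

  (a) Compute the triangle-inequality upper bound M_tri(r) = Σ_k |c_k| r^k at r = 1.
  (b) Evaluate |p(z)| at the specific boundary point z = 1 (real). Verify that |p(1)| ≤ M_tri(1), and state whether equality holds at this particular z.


Coefficients: c_0 = 4, c_1 = -1, c_2 = 0, c_3 = -4. Radius r = 1.
Part (a). Triangle bound: M_tri(r) = Σ_k |c_k| r^k
  = |4|·1^0 + |-1|·1^1 + |0|·1^2 + |-4|·1^3
  = 4 + 1 + 0 + 4 = 9.
This bounds M(r) := max_{|z|=r} |p(z)| from above; equality holds iff all terms c_k z^k can be made to align in phase at a single z on |z|=r.
Part (b). At z = 1 (real, on the circle |z| = r):
  p(1) = (4)·1^0 + (-1)·1^1 + (0)·1^2 + (-4)·1^3 = -1.
  |p(1)| = 1.
Check: |p(1)| = 1 ≤ 9 = M_tri(1). ✓ Equality does not hold at z = 1 (the coefficients have mixed signs, so the terms do not all align in phase there).

M_tri(1) = 9; |p(1)| = 1; equality at z=1: no.


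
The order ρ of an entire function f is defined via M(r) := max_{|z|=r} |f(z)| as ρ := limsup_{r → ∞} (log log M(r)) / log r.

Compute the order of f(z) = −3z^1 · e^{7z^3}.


M(r) = max_{|z|=r} |-3|·|z|^1·|e^{7z^3}| = 3·r^1 · e^{7r^3} (the factors attain their maxima compatibly on |z|=r). Then log M(r) = log 3 + 1·log r + 7r^3, dominated by the last term, so log log M(r) ~ 3·log r. The polynomial factor -3z^1 contributes only a log r term and does not affect the order. ρ = 3.
Therefore ρ = 3.

Order ρ = 3.


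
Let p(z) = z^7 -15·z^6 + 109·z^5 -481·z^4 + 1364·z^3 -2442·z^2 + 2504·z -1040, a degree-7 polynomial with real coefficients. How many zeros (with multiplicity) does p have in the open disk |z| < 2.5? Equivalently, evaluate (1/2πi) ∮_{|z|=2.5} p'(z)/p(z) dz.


The zeros of p are: (2 + 3i), (2 - 3i), (2 + 2i), (2 - 2i), 1, (3 + 1i), (3 - 1i).
Their magnitudes are: 3.606, 3.606, 2.828, 2.828, 1, 3.162, 3.162.
Zeros with |z| < R = 2.5: 1.
Count = 1.
By the argument principle, (1/2πi) ∮_{|z|=R} p'(z)/p(z) dz equals exactly this count.

Number of zeros inside |z| < 2.5: 1.


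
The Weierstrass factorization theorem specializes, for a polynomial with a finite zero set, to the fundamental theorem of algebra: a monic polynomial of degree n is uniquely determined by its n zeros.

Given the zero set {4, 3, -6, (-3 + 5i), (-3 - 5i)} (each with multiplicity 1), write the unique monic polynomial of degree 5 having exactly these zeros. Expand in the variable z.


The polynomial is p(z) = ∏_{α ∈ S} (z − α), where S = {4, 3, -6, (-3 + 5i), (-3 - 5i)}.
Expanding the product yields: p(z) = z^5 + 5·z^4 -2·z^3 -142·z^2 -588·z + 2448.
Note conjugate pairs combine to real quadratics: (z − (-3+5i))(z − (-3−5i)) = z² + 6z + 34.
The resulting polynomial has degree 5 and real coefficients as required.

p(z) = z^5 + 5·z^4 -2·z^3 -142·z^2 -588·z + 2448.


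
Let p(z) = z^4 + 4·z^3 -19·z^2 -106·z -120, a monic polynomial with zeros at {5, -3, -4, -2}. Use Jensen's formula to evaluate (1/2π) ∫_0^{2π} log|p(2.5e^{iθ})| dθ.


Zeros: -4, -3, -2, 5; r = 2.5.
Inside |z| < r: -2. Outside (|z| ≥ r): -4, -3, 5.
p(0) = -120, so log|p(0)| = log(120) = 4.7875.
Apply Jensen: I(r) = log|p(0)| + Σ_k log(r/|z_k|), summed over zeros inside |z| < r.
  log(r/|z_k|) for z_k = -2: log(2.5/2) = 0.2231
  Outside zeros (-4, -3, 5) contribute nothing to the Jensen sum.
Sum over inside zeros: 0.2231.
I(r) = log|p(0)| + (inside sum) = 4.7875 + 0.2231 = 5.0106.
Note: since some zeros are outside |z| ≤ r, the simplified n·log(r) form does NOT apply — only the inside zeros contribute.

I(r) ≈ 5.0106.


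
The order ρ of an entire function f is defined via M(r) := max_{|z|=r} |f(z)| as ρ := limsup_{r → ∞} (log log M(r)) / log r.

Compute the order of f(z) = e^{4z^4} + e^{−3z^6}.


Each summand is entire of order 4 and 6 respectively (as in the single-exponential case). The order of a sum is at most the max of the orders, so ρ ≤ 6. For the lower bound: on |z|=r choose arg z so that -3z^6 is real positive; then |e^{-3z^6}| = e^{3r^6} while |e^{4z^4}| ≤ e^{4r^4} = o(e^{3r^6}). So |f| ≥ e^{3r^6}(1 − o(1)) and ρ ≥ 6. Hence ρ = max(4, 6) = 6.
Therefore ρ = 6.

Order ρ = 6.


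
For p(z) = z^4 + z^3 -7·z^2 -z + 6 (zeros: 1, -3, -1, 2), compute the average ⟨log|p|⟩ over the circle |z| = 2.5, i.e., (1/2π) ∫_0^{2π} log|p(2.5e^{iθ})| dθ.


Zeros: -3, -1, 1, 2; r = 2.5.
Inside |z| < r: -1, 1, 2. Outside (|z| ≥ r): -3.
p(0) = 6, so log|p(0)| = log(6) = 1.7918.
Apply Jensen: I(r) = log|p(0)| + Σ_k log(r/|z_k|), summed over zeros inside |z| < r.
  log(r/|z_k|) for z_k = 1: log(2.5/1) = 0.9163
  log(r/|z_k|) for z_k = -1: log(2.5/1) = 0.9163
  log(r/|z_k|) for z_k = 2: log(2.5/2) = 0.2231
  Outside zeros (-3) contribute nothing to the Jensen sum.
Sum over inside zeros: 2.0557.
I(r) = log|p(0)| + (inside sum) = 1.7918 + 2.0557 = 3.8475.
Note: since some zeros are outside |z| ≤ r, the simplified n·log(r) form does NOT apply — only the inside zeros contribute.

I(r) ≈ 3.8475.


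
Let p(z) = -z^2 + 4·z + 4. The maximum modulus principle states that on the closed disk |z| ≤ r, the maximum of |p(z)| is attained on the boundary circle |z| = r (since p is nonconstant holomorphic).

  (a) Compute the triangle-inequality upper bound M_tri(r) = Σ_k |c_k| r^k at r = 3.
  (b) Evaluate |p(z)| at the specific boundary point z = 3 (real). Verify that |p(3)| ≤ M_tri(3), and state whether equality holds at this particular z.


Coefficients: c_0 = 4, c_1 = 4, c_2 = -1. Radius r = 3.
Part (a). Triangle bound: M_tri(r) = Σ_k |c_k| r^k
  = |4|·3^0 + |4|·3^1 + |-1|·3^2
  = 4 + 12 + 9 = 25.
This bounds M(r) := max_{|z|=r} |p(z)| from above; equality holds iff all terms c_k z^k can be made to align in phase at a single z on |z|=r.
Part (b). At z = 3 (real, on the circle |z| = r):
  p(3) = (4)·3^0 + (4)·3^1 + (-1)·3^2 = 7.
  |p(3)| = 7.
Check: |p(3)| = 7 ≤ 25 = M_tri(3). ✓ Equality does not hold at z = 3 (the coefficients have mixed signs, so the terms do not all align in phase there).

M_tri(3) = 25; |p(3)| = 7; equality at z=3: no.


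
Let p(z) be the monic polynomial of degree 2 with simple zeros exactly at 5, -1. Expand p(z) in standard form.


The polynomial is p(z) = ∏_{α ∈ S} (z − α), where S = {5, -1}.
Expanding the product yields: p(z) = z^2 -4·z -5.
The resulting polynomial has degree 2 and real coefficients as required.

p(z) = z^2 -4·z -5.


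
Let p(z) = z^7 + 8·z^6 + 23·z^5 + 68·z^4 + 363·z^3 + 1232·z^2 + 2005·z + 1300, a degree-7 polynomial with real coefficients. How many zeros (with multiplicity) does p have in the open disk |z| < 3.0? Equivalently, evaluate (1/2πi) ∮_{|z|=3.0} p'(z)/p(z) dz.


The zeros of p are: -4, (-2 + 1i), (-2 - 1i), (-2 + 1i), (-2 - 1i), (2 + 3i), (2 - 3i).
Their magnitudes are: 4, 2.236, 2.236, 2.236, 2.236, 3.606, 3.606.
Zeros with |z| < R = 3.0: (-2 + 1i), (-2 - 1i), (-2 + 1i), (-2 - 1i).
Count = 4.
By the argument principle, (1/2πi) ∮_{|z|=R} p'(z)/p(z) dz equals exactly this count.

Number of zeros inside |z| < 3.0: 4.


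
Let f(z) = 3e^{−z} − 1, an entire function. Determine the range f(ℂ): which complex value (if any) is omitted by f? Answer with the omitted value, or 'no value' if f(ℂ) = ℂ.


Little Picard bounds the complement of f(ℂ) to at most one point.
e^{−z} is never zero on ℂ, so 3·e^{−z} takes every value in ℂ ∖ {0}. Adding -1 shifts the range to ℂ ∖ {-1}. Thus f omits exactly the value -1.

Omitted value: -1.


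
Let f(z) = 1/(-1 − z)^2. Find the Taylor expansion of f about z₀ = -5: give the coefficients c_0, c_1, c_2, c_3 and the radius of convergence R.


Let w = z − z₀, so z = z₀ + w.
Then -1 − z = -1 − (z₀ + w) = (-1 − z₀) − w = 4 − w.
f(z) = 1/(4 − w)^2 = (1/(4)^2) · (1 − w/(4))^{−2}.
By the binomial series (1−u)^{−2} = Σ_{n≥0} C(n+1, 1) u^n for |u|<1, with u = w/(4):
  c_n = C(n+1, 1) / (4)^(n+2).
  c_0 = 1/(4)^2 = 1/16.
  c_1 = 2/(4)^3 = 1/32.
  c_2 = 3/(4)^4 = 3/256.
  c_3 = 4/(4)^5 = 1/256.
The series is valid for |w/d| < 1, i.e. |z − z₀| < |d|.
Radius of convergence: R = |-1 − z₀| = |4| = 4 (distance from z₀ to the singularity z = -1).

c_0 = 1/16, c_1 = 1/32, c_2 = 3/256, c_3 = 1/256; R = 4.


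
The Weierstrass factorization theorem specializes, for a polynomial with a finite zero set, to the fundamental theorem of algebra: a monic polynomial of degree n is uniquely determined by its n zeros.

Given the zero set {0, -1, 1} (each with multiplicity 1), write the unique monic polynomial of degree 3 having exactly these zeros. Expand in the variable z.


The polynomial is p(z) = ∏_{α ∈ S} (z − α), where S = {0, -1, 1}.
Expanding the product yields: p(z) = z^3 -z.
The resulting polynomial has degree 3 and real coefficients as required.

p(z) = z^3 -z.


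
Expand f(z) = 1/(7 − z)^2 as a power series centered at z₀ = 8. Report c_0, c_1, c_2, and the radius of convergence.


Let w = z − z₀, so z = z₀ + w.
Then 7 − z = 7 − (z₀ + w) = (7 − z₀) − w = -1 − w.
f(z) = 1/(-1 − w)^2 = (1/(-1)^2) · (1 − w/(-1))^{−2}.
By the binomial series (1−u)^{−2} = Σ_{n≥0} C(n+1, 1) u^n for |u|<1, with u = w/(-1):
  c_n = C(n+1, 1) / (-1)^(n+2).
  c_0 = 1/(-1)^2 = 1.
  c_1 = 2/(-1)^3 = -2.
  c_2 = 3/(-1)^4 = 3.
The series is valid for |w/d| < 1, i.e. |z − z₀| < |d|.
Radius of convergence: R = |7 − z₀| = |-1| = 1 (distance from z₀ to the singularity z = 7).

c_0 = 1, c_1 = -2, c_2 = 3; R = 1.


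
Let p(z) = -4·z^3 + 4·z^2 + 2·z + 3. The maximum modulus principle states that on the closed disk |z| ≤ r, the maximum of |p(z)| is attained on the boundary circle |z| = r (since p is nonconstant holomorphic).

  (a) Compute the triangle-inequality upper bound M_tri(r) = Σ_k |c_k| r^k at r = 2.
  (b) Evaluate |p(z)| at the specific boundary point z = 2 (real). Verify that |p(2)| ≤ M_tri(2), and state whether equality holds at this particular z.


Coefficients: c_0 = 3, c_1 = 2, c_2 = 4, c_3 = -4. Radius r = 2.
Part (a). Triangle bound: M_tri(r) = Σ_k |c_k| r^k
  = |3|·2^0 + |2|·2^1 + |4|·2^2 + |-4|·2^3
  = 3 + 4 + 16 + 32 = 55.
This bounds M(r) := max_{|z|=r} |p(z)| from above; equality holds iff all terms c_k z^k can be made to align in phase at a single z on |z|=r.
Part (b). At z = 2 (real, on the circle |z| = r):
  p(2) = (3)·2^0 + (2)·2^1 + (4)·2^2 + (-4)·2^3 = -9.
  |p(2)| = 9.
Check: |p(2)| = 9 ≤ 55 = M_tri(2). ✓ Equality does not hold at z = 2 (the coefficients have mixed signs, so the terms do not all align in phase there).

M_tri(2) = 55; |p(2)| = 9; equality at z=2: no.
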